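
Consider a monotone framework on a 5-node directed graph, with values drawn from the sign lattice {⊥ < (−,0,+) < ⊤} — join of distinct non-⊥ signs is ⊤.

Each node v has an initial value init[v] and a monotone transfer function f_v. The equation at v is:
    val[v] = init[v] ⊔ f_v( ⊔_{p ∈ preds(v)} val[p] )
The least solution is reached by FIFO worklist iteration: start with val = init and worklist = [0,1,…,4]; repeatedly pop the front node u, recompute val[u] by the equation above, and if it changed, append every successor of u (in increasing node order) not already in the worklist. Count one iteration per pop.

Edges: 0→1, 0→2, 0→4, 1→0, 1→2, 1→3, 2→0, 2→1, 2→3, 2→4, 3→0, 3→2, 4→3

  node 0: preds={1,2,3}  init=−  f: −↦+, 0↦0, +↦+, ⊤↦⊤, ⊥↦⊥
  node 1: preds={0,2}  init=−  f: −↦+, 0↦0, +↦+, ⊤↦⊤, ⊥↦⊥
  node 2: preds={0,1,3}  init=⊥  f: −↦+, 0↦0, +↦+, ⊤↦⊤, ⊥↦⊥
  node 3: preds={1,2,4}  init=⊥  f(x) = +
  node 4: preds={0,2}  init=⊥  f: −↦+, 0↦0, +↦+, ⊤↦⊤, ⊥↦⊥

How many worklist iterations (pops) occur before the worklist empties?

9

Worklist (9 pops):
  #1 pop 0: in=− → ⊤ (was −); enqueue []
  #2 pop 1: in=⊤ → ⊤ (was −); enqueue [0]
  #3 pop 2: in=⊤ → ⊤ (was ⊥); enqueue [1]
  #4 pop 3: in=⊤ → + (was ⊥); enqueue [2]
  #5 pop 4: in=⊤ → ⊤ (was ⊥); enqueue [3]
  #6 pop 0: in=⊤ → ⊤ (no change)
  #7 pop 1: in=⊤ → ⊤ (no change)
  #8 pop 2: in=⊤ → ⊤ (no change)
  #9 pop 3: in=⊤ → + (no change)

Fixpoint:
  val[0] = ⊤
  val[1] = ⊤
  val[2] = ⊤
  val[3] = +
  val[4] = ⊤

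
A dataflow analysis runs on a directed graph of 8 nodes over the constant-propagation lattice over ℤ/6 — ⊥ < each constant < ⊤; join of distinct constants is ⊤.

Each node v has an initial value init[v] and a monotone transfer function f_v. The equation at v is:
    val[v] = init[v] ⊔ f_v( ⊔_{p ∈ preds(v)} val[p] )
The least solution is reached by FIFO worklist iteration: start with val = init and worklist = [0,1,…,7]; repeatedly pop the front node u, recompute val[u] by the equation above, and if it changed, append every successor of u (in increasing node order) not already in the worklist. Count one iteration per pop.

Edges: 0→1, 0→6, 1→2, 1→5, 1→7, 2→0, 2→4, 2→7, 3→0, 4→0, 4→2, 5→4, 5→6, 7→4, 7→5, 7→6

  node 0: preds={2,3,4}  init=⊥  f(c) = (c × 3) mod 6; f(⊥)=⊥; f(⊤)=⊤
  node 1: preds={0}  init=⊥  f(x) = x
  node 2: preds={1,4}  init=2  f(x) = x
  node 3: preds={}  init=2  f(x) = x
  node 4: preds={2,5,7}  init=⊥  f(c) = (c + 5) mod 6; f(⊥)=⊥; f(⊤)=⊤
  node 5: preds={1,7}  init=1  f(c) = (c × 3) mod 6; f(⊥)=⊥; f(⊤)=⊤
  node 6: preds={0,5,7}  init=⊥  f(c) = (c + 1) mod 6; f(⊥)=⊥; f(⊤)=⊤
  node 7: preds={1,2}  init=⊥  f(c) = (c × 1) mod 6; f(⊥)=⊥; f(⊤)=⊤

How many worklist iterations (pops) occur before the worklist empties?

17

Trace (17 dequeues):
  [1] u=0 | in 2 | out 0 | prev ⊥ | push {}
  [2] u=1 | in 0 | out 0 | prev ⊥ | push {}
  [3] u=2 | in 0 | out ⊤ | prev 2 | push {0}
  [4] u=3 | in ⊥ | out 2 | ==
  [5] u=4 | in ⊤ | out ⊤ | prev ⊥ | push {2}
  [6] u=5 | in 0 | out ⊤ | prev 1 | push {4}
  [7] u=6 | in ⊤ | out ⊤ | prev ⊥ | push {}
  [8] u=7 | in ⊤ | out ⊤ | prev ⊥ | push {5,6}
  [9] u=0 | in ⊤ | out ⊤ | prev 0 | push {1}
  [10] u=2 | in ⊤ | out ⊤ | ==
  [11] u=4 | in ⊤ | out ⊤ | ==
  [12] u=5 | in ⊤ | out ⊤ | ==
  [13] u=6 | in ⊤ | out ⊤ | ==
  [14] u=1 | in ⊤ | out ⊤ | prev 0 | push {2,5,7}
  [15] u=2 | in ⊤ | out ⊤ | ==
  [16] u=5 | in ⊤ | out ⊤ | ==
  [17] u=7 | in ⊤ | out ⊤ | ==

Converged values:
  [0] ⊤
  [1] ⊤
  [2] ⊤
  [3] 2
  [4] ⊤
  [5] ⊤
  [6] ⊤
  [7] ⊤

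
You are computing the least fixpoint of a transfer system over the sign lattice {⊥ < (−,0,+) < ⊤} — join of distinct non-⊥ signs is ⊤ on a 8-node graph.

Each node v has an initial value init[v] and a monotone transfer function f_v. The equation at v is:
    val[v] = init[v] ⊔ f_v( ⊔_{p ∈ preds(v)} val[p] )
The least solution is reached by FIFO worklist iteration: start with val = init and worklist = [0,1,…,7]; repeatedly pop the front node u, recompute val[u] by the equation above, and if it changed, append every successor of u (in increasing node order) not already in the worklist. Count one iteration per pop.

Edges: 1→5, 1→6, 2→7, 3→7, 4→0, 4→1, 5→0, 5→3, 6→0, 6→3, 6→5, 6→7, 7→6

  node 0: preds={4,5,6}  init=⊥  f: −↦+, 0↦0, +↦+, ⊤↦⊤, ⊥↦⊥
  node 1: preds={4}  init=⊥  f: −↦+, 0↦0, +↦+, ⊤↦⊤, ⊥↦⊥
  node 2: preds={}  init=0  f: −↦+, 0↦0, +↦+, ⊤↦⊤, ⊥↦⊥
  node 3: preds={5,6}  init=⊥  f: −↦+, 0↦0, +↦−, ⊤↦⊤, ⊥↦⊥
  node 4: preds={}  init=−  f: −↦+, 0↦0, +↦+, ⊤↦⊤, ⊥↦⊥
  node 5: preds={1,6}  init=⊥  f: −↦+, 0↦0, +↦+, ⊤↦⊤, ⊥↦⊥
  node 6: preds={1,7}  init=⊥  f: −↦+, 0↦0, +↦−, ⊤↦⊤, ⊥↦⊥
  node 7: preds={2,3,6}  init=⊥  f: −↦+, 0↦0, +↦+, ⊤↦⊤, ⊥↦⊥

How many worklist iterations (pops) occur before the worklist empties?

Worklist (16 pops):
  #1 pop 0: in=− → + (was ⊥); enqueue []
  #2 pop 1: in=− → + (was ⊥); enqueue []
  #3 pop 2: in=⊥ → 0 (no change)
  #4 pop 3: in=⊥ → ⊥ (no change)
  #5 pop 4: in=⊥ → − (no change)
  #6 pop 5: in=+ → + (was ⊥); enqueue [0,3]
  #7 pop 6: in=+ → − (was ⊥); enqueue [5]
  #8 pop 7: in=⊤ → ⊤ (was ⊥); enqueue [6]
  #9 pop 0: in=⊤ → ⊤ (was +); enqueue []
  #10 pop 3: in=⊤ → ⊤ (was ⊥); enqueue [7]
  #11 pop 5: in=⊤ → ⊤ (was +); enqueue [0,3]
  #12 pop 6: in=⊤ → ⊤ (was −); enqueue [5]
  #13 pop 7: in=⊤ → ⊤ (no change)
  #14 pop 0: in=⊤ → ⊤ (no change)
  #15 pop 3: in=⊤ → ⊤ (no change)
  #16 pop 5: in=⊤ → ⊤ (no change)

Fixpoint:
  val[0] = ⊤
  val[1] = +
  val[2] = 0
  val[3] = ⊤
  val[4] = −
  val[5] = ⊤
  val[6] = ⊤
  val[7] = ⊤

16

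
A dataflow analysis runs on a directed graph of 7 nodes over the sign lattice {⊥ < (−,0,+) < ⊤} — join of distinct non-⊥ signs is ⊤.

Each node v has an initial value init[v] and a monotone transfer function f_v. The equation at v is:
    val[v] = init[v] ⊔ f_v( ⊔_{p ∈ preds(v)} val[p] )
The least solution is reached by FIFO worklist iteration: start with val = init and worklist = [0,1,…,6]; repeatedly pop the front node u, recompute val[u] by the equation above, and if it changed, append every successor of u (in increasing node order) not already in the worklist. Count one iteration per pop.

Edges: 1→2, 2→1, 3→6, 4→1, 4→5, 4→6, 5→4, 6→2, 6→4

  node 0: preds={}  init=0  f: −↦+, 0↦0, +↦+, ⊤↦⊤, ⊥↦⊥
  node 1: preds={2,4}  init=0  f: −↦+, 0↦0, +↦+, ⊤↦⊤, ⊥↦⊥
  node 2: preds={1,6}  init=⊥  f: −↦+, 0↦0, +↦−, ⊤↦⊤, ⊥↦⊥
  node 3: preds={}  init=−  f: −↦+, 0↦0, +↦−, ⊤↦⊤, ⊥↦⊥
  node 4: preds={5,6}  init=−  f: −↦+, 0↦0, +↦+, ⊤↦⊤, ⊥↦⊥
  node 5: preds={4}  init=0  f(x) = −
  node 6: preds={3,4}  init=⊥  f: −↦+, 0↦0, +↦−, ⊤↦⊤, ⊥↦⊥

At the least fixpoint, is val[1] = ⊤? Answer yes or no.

yes

Trace (10 dequeues):
  [1] u=0 | in ⊥ | out 0 | ==
  [2] u=1 | in − | out ⊤ | prev 0 | push {}
  [3] u=2 | in ⊤ | out ⊤ | prev ⊥ | push {1}
  [4] u=3 | in ⊥ | out − | ==
  [5] u=4 | in 0 | out ⊤ | prev − | push {}
  [6] u=5 | in ⊤ | out ⊤ | prev 0 | push {4}
  [7] u=6 | in ⊤ | out ⊤ | prev ⊥ | push {2}
  [8] u=1 | in ⊤ | out ⊤ | ==
  [9] u=4 | in ⊤ | out ⊤ | ==
  [10] u=2 | in ⊤ | out ⊤ | ==

Converged values:
  [0] 0
  [1] ⊤
  [2] ⊤
  [3] −
  [4] ⊤
  [5] ⊤
  [6] ⊤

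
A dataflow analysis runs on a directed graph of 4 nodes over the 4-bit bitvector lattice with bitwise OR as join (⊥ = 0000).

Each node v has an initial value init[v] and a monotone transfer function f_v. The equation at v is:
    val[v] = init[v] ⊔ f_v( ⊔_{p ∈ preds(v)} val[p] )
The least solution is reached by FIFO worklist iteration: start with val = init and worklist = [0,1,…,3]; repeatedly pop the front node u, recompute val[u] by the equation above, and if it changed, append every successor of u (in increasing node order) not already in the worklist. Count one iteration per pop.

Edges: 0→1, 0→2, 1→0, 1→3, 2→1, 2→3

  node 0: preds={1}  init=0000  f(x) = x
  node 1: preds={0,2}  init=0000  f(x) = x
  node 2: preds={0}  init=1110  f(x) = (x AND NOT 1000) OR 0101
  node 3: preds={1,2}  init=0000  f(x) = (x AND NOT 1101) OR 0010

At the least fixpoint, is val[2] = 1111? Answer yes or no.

Iteration log — 11 steps:
  step 1. node 0  ⊔preds=0000  new=0000  stable
  step 2. node 1  ⊔preds=1110  new=1110  old=0000  +wl: 0
  step 3. node 2  ⊔preds=0000  new=1111  old=1110  +wl: 1
  step 4. node 3  ⊔preds=1111  new=0010  old=0000  +wl: 
  step 5. node 0  ⊔preds=1110  new=1110  old=0000  +wl: 2
  step 6. node 1  ⊔preds=1111  new=1111  old=1110  +wl: 0,3
  step 7. node 2  ⊔preds=1110  new=1111  stable
  step 8. node 0  ⊔preds=1111  new=1111  old=1110  +wl: 1,2
  step 9. node 3  ⊔preds=1111  new=0010  stable
  step 10. node 1  ⊔preds=1111  new=1111  stable
  step 11. node 2  ⊔preds=1111  new=1111  stable

Least fixpoint reached:
  node 0: 1111
  node 1: 1111
  node 2: 1111
  node 3: 0010

yes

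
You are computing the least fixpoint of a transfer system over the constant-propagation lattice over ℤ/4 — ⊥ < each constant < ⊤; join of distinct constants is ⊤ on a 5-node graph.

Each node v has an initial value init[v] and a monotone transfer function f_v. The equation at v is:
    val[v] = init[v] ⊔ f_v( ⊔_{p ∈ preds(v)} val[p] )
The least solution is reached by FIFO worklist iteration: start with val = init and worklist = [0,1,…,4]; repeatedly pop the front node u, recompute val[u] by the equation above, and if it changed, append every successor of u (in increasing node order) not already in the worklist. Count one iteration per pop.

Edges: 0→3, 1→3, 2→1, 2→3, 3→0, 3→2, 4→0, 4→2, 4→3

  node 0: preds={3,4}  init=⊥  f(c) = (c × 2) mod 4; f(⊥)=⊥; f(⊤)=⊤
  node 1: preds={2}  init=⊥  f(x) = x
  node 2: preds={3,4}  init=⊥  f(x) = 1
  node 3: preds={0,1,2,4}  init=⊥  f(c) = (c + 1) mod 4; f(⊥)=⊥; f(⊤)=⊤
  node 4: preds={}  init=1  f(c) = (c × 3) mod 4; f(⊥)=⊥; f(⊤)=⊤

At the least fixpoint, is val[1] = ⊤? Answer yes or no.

no

Trace (9 dequeues):
  [1] u=0 | in 1 | out 2 | prev ⊥ | push {}
  [2] u=1 | in ⊥ | out ⊥ | ==
  [3] u=2 | in 1 | out 1 | prev ⊥ | push {1}
  [4] u=3 | in ⊤ | out ⊤ | prev ⊥ | push {0,2}
  [5] u=4 | in ⊥ | out 1 | ==
  [6] u=1 | in 1 | out 1 | prev ⊥ | push {3}
  [7] u=0 | in ⊤ | out ⊤ | prev 2 | push {}
  [8] u=2 | in ⊤ | out 1 | ==
  [9] u=3 | in ⊤ | out ⊤ | ==

Converged values:
  [0] ⊤
  [1] 1
  [2] 1
  [3] ⊤
  [4] 1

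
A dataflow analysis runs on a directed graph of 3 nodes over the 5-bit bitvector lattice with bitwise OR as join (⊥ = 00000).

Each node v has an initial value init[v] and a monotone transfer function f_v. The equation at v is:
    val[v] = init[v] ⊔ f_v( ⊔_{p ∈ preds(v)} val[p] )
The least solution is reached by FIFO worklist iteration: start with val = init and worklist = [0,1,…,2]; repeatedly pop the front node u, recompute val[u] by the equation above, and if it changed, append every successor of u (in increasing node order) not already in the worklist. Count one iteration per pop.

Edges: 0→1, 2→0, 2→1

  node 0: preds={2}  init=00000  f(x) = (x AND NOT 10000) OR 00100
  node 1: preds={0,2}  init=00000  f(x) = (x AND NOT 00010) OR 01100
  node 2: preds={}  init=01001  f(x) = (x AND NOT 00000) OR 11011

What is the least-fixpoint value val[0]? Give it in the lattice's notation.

Iteration log — 5 steps:
  step 1. node 0  ⊔preds=01001  new=01101  old=00000  +wl: 
  step 2. node 1  ⊔preds=01101  new=01101  old=00000  +wl: 
  step 3. node 2  ⊔preds=00000  new=11011  old=01001  +wl: 0,1
  step 4. node 0  ⊔preds=11011  new=01111  old=01101  +wl: 
  step 5. node 1  ⊔preds=11111  new=11101  old=01101  +wl: 

Least fixpoint reached:
  node 0: 01111
  node 1: 11101
  node 2: 11011

01111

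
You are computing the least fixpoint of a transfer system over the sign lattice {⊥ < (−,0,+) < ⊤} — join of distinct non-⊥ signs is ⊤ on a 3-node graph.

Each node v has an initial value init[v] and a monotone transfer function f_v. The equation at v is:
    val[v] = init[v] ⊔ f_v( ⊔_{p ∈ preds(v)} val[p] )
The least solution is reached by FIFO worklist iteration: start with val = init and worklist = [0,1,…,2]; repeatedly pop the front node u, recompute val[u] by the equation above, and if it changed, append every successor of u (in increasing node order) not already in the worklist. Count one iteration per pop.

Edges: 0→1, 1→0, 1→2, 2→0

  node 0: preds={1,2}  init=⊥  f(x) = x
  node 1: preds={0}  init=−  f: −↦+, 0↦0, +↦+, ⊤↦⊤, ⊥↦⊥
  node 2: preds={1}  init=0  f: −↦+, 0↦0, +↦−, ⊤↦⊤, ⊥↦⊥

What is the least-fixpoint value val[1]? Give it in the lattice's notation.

⊤

Iteration log — 4 steps:
  step 1. node 0  ⊔preds=⊤  new=⊤  old=⊥  +wl: 
  step 2. node 1  ⊔preds=⊤  new=⊤  old=−  +wl: 0
  step 3. node 2  ⊔preds=⊤  new=⊤  old=0  +wl: 
  step 4. node 0  ⊔preds=⊤  new=⊤  stable

Least fixpoint reached:
  node 0: ⊤
  node 1: ⊤
  node 2: ⊤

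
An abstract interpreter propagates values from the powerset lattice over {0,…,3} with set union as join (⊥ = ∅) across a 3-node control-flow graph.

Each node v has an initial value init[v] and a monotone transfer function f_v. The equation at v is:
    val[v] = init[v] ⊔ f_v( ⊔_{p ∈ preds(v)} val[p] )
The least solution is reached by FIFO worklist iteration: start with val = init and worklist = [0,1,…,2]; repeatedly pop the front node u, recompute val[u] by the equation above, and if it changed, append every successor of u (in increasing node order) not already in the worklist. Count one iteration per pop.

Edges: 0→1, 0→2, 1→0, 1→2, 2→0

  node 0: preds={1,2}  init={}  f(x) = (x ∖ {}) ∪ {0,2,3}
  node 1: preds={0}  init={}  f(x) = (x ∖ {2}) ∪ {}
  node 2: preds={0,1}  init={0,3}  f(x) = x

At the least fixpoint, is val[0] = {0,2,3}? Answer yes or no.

yes

Trace (4 dequeues):
  [1] u=0 | in {0,3} | out {0,2,3} | prev {} | push {}
  [2] u=1 | in {0,2,3} | out {0,3} | prev {} | push {0}
  [3] u=2 | in {0,2,3} | out {0,2,3} | prev {0,3} | push {}
  [4] u=0 | in {0,2,3} | out {0,2,3} | ==

Converged values:
  [0] {0,2,3}
  [1] {0,3}
  [2] {0,2,3}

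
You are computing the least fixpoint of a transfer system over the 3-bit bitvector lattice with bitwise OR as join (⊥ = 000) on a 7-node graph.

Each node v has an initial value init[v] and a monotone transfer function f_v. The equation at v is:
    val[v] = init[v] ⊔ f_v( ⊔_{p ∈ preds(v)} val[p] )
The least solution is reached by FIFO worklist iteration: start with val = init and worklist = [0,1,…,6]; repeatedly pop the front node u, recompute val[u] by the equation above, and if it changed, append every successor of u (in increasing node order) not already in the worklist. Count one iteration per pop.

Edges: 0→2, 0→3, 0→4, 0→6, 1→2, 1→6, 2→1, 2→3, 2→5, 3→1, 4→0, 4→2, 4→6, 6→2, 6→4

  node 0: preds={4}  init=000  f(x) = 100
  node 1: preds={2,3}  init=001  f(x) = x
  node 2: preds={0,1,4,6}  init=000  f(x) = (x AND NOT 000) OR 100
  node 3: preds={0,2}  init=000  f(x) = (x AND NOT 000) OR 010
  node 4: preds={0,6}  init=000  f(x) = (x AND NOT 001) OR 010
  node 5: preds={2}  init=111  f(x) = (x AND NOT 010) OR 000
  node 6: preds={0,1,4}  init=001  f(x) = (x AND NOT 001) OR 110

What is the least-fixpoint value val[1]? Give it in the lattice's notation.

Iteration log — 15 steps:
  step 1. node 0  ⊔preds=000  new=100  old=000  +wl: 
  step 2. node 1  ⊔preds=000  new=001  stable
  step 3. node 2  ⊔preds=101  new=101  old=000  +wl: 1
  step 4. node 3  ⊔preds=101  new=111  old=000  +wl: 
  step 5. node 4  ⊔preds=101  new=110  old=000  +wl: 0,2
  step 6. node 5  ⊔preds=101  new=111  stable
  step 7. node 6  ⊔preds=111  new=111  old=001  +wl: 4
  step 8. node 1  ⊔preds=111  new=111  old=001  +wl: 6
  step 9. node 0  ⊔preds=110  new=100  stable
  step 10. node 2  ⊔preds=111  new=111  old=101  +wl: 1,3,5
  step 11. node 4  ⊔preds=111  new=110  stable
  step 12. node 6  ⊔preds=111  new=111  stable
  step 13. node 1  ⊔preds=111  new=111  stable
  step 14. node 3  ⊔preds=111  new=111  stable
  step 15. node 5  ⊔preds=111  new=111  stable

Least fixpoint reached:
  node 0: 100
  node 1: 111
  node 2: 111
  node 3: 111
  node 4: 110
  node 5: 111
  node 6: 111

111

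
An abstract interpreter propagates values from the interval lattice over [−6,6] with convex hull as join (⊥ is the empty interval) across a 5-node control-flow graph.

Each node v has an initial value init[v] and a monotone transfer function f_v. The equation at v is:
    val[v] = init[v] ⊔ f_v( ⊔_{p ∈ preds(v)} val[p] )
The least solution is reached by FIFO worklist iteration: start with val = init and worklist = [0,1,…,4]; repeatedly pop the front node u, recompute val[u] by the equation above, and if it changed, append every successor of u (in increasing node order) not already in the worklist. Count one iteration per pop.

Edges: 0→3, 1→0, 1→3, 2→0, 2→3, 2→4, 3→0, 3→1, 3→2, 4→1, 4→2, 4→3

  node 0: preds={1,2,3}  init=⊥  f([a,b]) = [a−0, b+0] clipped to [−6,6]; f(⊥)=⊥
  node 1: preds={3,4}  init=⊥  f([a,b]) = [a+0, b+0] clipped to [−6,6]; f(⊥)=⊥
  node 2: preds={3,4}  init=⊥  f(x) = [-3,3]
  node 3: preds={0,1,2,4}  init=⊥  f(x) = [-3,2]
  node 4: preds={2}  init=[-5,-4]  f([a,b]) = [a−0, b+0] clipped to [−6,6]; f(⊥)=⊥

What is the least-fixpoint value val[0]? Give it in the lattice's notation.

[-5,3]

Trace (10 dequeues):
  [1] u=0 | in ⊥ | out ⊥ | ==
  [2] u=1 | in [-5,-4] | out [-5,-4] | prev ⊥ | push {0}
  [3] u=2 | in [-5,-4] | out [-3,3] | prev ⊥ | push {}
  [4] u=3 | in [-5,3] | out [-3,2] | prev ⊥ | push {1,2}
  [5] u=4 | in [-3,3] | out [-5,3] | prev [-5,-4] | push {3}
  [6] u=0 | in [-5,3] | out [-5,3] | prev ⊥ | push {}
  [7] u=1 | in [-5,3] | out [-5,3] | prev [-5,-4] | push {0}
  [8] u=2 | in [-5,3] | out [-3,3] | ==
  [9] u=3 | in [-5,3] | out [-3,2] | ==
  [10] u=0 | in [-5,3] | out [-5,3] | ==

Converged values:
  [0] [-5,3]
  [1] [-5,3]
  [2] [-3,3]
  [3] [-3,2]
  [4] [-5,3]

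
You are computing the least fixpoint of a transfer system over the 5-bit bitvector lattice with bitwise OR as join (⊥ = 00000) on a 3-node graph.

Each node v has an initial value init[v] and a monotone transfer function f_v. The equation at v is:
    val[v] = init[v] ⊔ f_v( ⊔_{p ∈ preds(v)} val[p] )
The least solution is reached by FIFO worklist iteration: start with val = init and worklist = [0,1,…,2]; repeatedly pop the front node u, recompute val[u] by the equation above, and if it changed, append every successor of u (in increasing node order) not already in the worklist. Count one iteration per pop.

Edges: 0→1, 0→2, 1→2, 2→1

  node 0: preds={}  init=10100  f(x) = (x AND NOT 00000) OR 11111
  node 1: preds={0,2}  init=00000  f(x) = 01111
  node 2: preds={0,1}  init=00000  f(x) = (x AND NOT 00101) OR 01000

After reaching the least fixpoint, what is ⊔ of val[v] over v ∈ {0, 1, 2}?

11111

Iteration log — 4 steps:
  step 1. node 0  ⊔preds=00000  new=11111  old=10100  +wl: 
  step 2. node 1  ⊔preds=11111  new=01111  old=00000  +wl: 
  step 3. node 2  ⊔preds=11111  new=11010  old=00000  +wl: 1
  step 4. node 1  ⊔preds=11111  new=01111  stable

Least fixpoint reached:
  node 0: 11111
  node 1: 01111
  node 2: 11010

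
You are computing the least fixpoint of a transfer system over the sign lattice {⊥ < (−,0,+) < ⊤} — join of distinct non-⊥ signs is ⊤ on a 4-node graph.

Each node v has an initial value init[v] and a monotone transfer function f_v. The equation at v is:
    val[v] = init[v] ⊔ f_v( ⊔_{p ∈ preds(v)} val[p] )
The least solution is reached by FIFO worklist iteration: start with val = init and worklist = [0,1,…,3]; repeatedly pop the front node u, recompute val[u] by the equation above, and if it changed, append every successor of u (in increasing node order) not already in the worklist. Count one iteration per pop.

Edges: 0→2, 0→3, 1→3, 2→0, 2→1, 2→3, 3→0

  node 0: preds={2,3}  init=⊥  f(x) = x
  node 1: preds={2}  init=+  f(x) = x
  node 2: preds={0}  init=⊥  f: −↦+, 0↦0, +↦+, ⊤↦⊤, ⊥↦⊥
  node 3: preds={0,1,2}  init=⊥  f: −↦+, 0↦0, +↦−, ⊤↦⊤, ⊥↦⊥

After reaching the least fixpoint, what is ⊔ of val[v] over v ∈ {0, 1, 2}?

⊤

Trace (14 dequeues):
  [1] u=0 | in ⊥ | out ⊥ | ==
  [2] u=1 | in ⊥ | out + | ==
  [3] u=2 | in ⊥ | out ⊥ | ==
  [4] u=3 | in + | out − | prev ⊥ | push {0}
  [5] u=0 | in − | out − | prev ⊥ | push {2,3}
  [6] u=2 | in − | out + | prev ⊥ | push {0,1}
  [7] u=3 | in ⊤ | out ⊤ | prev − | push {}
  [8] u=0 | in ⊤ | out ⊤ | prev − | push {2,3}
  [9] u=1 | in + | out + | ==
  [10] u=2 | in ⊤ | out ⊤ | prev + | push {0,1}
  [11] u=3 | in ⊤ | out ⊤ | ==
  [12] u=0 | in ⊤ | out ⊤ | ==
  [13] u=1 | in ⊤ | out ⊤ | prev + | push {3}
  [14] u=3 | in ⊤ | out ⊤ | ==

Converged values:
  [0] ⊤
  [1] ⊤
  [2] ⊤
  [3] ⊤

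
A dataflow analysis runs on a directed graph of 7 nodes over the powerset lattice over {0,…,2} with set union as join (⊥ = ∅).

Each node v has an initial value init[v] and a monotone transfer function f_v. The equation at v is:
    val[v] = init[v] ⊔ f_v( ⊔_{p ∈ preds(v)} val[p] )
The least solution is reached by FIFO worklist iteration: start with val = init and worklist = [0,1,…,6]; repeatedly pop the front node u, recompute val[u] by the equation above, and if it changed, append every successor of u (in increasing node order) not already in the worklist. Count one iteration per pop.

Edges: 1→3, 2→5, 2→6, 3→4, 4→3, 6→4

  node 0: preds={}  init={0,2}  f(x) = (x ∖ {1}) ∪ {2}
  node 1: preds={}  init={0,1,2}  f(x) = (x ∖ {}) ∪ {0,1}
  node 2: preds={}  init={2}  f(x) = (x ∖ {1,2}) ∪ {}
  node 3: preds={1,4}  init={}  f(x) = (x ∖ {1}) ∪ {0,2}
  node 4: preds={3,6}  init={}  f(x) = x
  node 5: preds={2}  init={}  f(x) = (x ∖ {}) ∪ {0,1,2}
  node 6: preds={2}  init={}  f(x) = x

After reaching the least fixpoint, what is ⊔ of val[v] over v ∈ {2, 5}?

{0,1,2}

Worklist (9 pops):
  #1 pop 0: in={} → {0,2} (no change)
  #2 pop 1: in={} → {0,1,2} (no change)
  #3 pop 2: in={} → {2} (no change)
  #4 pop 3: in={0,1,2} → {0,2} (was {}); enqueue []
  #5 pop 4: in={0,2} → {0,2} (was {}); enqueue [3]
  #6 pop 5: in={2} → {0,1,2} (was {}); enqueue []
  #7 pop 6: in={2} → {2} (was {}); enqueue [4]
  #8 pop 3: in={0,1,2} → {0,2} (no change)
  #9 pop 4: in={0,2} → {0,2} (no change)

Fixpoint:
  val[0] = {0,2}
  val[1] = {0,1,2}
  val[2] = {2}
  val[3] = {0,2}
  val[4] = {0,2}
  val[5] = {0,1,2}
  val[6] = {2}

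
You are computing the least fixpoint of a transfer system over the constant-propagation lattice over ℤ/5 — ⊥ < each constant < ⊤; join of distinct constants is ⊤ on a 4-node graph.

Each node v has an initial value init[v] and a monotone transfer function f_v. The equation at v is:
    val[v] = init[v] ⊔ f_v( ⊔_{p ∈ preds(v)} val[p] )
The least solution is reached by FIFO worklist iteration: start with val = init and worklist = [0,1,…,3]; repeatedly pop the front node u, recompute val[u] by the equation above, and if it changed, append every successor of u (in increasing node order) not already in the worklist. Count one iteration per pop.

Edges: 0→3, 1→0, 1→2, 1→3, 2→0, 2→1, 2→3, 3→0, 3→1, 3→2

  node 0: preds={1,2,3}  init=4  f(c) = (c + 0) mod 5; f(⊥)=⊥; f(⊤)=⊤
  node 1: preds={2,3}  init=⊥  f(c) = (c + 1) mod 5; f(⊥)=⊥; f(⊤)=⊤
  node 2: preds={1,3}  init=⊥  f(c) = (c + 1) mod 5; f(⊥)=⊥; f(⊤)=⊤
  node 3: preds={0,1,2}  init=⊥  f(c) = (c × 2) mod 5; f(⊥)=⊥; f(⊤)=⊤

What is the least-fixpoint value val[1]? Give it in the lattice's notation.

⊤

Iteration log — 13 steps:
  step 1. node 0  ⊔preds=⊥  new=4  stable
  step 2. node 1  ⊔preds=⊥  new=⊥  stable
  step 3. node 2  ⊔preds=⊥  new=⊥  stable
  step 4. node 3  ⊔preds=4  new=3  old=⊥  +wl: 0,1,2
  step 5. node 0  ⊔preds=3  new=⊤  old=4  +wl: 3
  step 6. node 1  ⊔preds=3  new=4  old=⊥  +wl: 0
  step 7. node 2  ⊔preds=⊤  new=⊤  old=⊥  +wl: 1
  step 8. node 3  ⊔preds=⊤  new=⊤  old=3  +wl: 2
  step 9. node 0  ⊔preds=⊤  new=⊤  stable
  step 10. node 1  ⊔preds=⊤  new=⊤  old=4  +wl: 0,3
  step 11. node 2  ⊔preds=⊤  new=⊤  stable
  step 12. node 0  ⊔preds=⊤  new=⊤  stable
  step 13. node 3  ⊔preds=⊤  new=⊤  stable

Least fixpoint reached:
  node 0: ⊤
  node 1: ⊤
  node 2: ⊤
  node 3: ⊤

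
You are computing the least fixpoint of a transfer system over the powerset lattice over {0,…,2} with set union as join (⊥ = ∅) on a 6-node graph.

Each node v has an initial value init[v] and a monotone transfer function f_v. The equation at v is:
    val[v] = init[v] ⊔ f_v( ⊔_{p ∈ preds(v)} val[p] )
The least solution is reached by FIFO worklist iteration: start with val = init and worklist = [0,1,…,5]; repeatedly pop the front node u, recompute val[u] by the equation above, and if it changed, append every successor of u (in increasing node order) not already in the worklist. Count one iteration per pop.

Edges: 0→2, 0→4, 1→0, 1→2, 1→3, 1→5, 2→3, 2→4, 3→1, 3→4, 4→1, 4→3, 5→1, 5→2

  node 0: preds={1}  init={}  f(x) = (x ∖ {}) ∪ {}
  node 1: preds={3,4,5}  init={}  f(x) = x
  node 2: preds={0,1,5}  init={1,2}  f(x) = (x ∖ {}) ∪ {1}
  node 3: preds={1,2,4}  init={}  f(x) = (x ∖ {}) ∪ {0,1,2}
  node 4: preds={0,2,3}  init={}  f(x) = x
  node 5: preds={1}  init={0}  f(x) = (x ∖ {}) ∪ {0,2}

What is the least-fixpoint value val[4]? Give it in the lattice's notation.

{0,1,2}

Iteration log — 16 steps:
  step 1. node 0  ⊔preds={}  new={}  stable
  step 2. node 1  ⊔preds={0}  new={0}  old={}  +wl: 0
  step 3. node 2  ⊔preds={0}  new={0,1,2}  old={1,2}  +wl: 
  step 4. node 3  ⊔preds={0,1,2}  new={0,1,2}  old={}  +wl: 1
  step 5. node 4  ⊔preds={0,1,2}  new={0,1,2}  old={}  +wl: 3
  step 6. node 5  ⊔preds={0}  new={0,2}  old={0}  +wl: 2
  step 7. node 0  ⊔preds={0}  new={0}  old={}  +wl: 4
  step 8. node 1  ⊔preds={0,1,2}  new={0,1,2}  old={0}  +wl: 0,5
  step 9. node 3  ⊔preds={0,1,2}  new={0,1,2}  stable
  step 10. node 2  ⊔preds={0,1,2}  new={0,1,2}  stable
  step 11. node 4  ⊔preds={0,1,2}  new={0,1,2}  stable
  step 12. node 0  ⊔preds={0,1,2}  new={0,1,2}  old={0}  +wl: 2,4
  step 13. node 5  ⊔preds={0,1,2}  new={0,1,2}  old={0,2}  +wl: 1
  step 14. node 2  ⊔preds={0,1,2}  new={0,1,2}  stable
  step 15. node 4  ⊔preds={0,1,2}  new={0,1,2}  stable
  step 16. node 1  ⊔preds={0,1,2}  new={0,1,2}  stable

Least fixpoint reached:
  node 0: {0,1,2}
  node 1: {0,1,2}
  node 2: {0,1,2}
  node 3: {0,1,2}
  node 4: {0,1,2}
  node 5: {0,1,2}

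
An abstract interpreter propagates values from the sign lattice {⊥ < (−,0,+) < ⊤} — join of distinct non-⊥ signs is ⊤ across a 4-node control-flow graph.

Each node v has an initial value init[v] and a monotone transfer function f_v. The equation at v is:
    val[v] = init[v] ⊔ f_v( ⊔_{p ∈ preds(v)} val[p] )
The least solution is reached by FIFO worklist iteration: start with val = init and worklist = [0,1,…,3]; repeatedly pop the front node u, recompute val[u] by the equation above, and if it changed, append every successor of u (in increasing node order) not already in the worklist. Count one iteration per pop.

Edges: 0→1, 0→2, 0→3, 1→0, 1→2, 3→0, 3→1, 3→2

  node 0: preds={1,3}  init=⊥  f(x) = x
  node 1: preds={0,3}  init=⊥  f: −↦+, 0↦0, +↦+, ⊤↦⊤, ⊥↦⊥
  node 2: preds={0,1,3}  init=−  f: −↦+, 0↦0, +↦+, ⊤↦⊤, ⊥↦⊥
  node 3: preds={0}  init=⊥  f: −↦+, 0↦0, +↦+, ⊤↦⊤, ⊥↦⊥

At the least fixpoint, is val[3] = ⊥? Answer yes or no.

Iteration log — 4 steps:
  step 1. node 0  ⊔preds=⊥  new=⊥  stable
  step 2. node 1  ⊔preds=⊥  new=⊥  stable
  step 3. node 2  ⊔preds=⊥  new=−  stable
  step 4. node 3  ⊔preds=⊥  new=⊥  stable

Least fixpoint reached:
  node 0: ⊥
  node 1: ⊥
  node 2: −
  node 3: ⊥

yes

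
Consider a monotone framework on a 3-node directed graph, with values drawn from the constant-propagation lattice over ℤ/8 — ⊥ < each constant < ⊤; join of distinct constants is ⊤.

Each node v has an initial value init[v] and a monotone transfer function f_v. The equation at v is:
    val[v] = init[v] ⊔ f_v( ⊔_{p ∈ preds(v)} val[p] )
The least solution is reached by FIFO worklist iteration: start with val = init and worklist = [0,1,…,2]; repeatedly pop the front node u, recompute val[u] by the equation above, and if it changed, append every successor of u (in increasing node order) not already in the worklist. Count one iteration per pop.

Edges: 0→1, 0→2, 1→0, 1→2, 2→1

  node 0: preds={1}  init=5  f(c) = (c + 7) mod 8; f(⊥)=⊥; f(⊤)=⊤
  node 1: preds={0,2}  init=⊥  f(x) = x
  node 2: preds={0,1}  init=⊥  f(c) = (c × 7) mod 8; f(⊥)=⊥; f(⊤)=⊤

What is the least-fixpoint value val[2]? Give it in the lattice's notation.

⊤

Worklist (8 pops):
  #1 pop 0: in=⊥ → 5 (no change)
  #2 pop 1: in=5 → 5 (was ⊥); enqueue [0]
  #3 pop 2: in=5 → 3 (was ⊥); enqueue [1]
  #4 pop 0: in=5 → ⊤ (was 5); enqueue [2]
  #5 pop 1: in=⊤ → ⊤ (was 5); enqueue [0]
  #6 pop 2: in=⊤ → ⊤ (was 3); enqueue [1]
  #7 pop 0: in=⊤ → ⊤ (no change)
  #8 pop 1: in=⊤ → ⊤ (no change)

Fixpoint:
  val[0] = ⊤
  val[1] = ⊤
  val[2] = ⊤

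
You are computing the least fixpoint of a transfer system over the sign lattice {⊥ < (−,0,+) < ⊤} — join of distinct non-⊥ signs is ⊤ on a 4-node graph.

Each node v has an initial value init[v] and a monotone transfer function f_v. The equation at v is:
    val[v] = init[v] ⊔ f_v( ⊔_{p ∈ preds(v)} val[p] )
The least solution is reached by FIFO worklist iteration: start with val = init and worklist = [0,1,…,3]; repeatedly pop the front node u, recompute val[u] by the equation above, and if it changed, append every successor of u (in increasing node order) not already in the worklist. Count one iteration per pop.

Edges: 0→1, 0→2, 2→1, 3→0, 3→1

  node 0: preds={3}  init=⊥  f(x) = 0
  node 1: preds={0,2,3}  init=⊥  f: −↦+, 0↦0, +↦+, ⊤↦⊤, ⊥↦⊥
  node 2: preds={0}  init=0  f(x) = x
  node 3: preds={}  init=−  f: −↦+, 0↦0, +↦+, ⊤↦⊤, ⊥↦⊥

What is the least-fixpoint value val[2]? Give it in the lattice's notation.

0

Iteration log — 4 steps:
  step 1. node 0  ⊔preds=−  new=0  old=⊥  +wl: 
  step 2. node 1  ⊔preds=⊤  new=⊤  old=⊥  +wl: 
  step 3. node 2  ⊔preds=0  new=0  stable
  step 4. node 3  ⊔preds=⊥  new=−  stable

Least fixpoint reached:
  node 0: 0
  node 1: ⊤
  node 2: 0
  node 3: −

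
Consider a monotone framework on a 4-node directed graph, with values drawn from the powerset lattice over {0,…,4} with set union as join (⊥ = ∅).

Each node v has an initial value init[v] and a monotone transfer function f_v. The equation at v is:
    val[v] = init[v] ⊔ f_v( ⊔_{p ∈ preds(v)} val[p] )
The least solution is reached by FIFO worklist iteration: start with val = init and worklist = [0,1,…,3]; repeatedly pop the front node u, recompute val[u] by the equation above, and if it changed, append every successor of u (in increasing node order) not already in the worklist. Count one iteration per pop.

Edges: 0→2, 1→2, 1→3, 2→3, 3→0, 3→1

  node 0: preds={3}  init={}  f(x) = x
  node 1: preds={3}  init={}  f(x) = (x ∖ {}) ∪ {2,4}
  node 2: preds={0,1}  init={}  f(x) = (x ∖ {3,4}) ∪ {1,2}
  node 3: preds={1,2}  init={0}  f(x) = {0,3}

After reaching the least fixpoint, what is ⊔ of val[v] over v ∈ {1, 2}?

{0,1,2,3,4}

Worklist (8 pops):
  #1 pop 0: in={0} → {0} (was {}); enqueue []
  #2 pop 1: in={0} → {0,2,4} (was {}); enqueue []
  #3 pop 2: in={0,2,4} → {0,1,2} (was {}); enqueue []
  #4 pop 3: in={0,1,2,4} → {0,3} (was {0}); enqueue [0,1]
  #5 pop 0: in={0,3} → {0,3} (was {0}); enqueue [2]
  #6 pop 1: in={0,3} → {0,2,3,4} (was {0,2,4}); enqueue [3]
  #7 pop 2: in={0,2,3,4} → {0,1,2} (no change)
  #8 pop 3: in={0,1,2,3,4} → {0,3} (no change)

Fixpoint:
  val[0] = {0,3}
  val[1] = {0,2,3,4}
  val[2] = {0,1,2}
  val[3] = {0,3}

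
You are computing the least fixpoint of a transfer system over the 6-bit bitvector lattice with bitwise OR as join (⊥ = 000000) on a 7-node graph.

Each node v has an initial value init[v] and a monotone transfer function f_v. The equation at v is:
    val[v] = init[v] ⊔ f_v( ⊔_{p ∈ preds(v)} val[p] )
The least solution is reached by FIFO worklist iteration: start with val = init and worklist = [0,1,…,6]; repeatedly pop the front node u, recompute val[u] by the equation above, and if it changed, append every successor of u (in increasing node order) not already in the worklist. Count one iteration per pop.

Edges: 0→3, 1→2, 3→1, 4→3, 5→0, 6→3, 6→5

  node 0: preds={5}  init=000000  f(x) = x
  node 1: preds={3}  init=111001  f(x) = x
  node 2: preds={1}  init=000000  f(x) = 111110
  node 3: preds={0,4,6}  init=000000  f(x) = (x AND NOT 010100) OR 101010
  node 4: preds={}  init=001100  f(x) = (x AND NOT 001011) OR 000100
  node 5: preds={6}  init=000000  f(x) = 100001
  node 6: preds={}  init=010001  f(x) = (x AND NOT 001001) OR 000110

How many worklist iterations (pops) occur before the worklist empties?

Trace (12 dequeues):
  [1] u=0 | in 000000 | out 000000 | ==
  [2] u=1 | in 000000 | out 111001 | ==
  [3] u=2 | in 111001 | out 111110 | prev 000000 | push {}
  [4] u=3 | in 011101 | out 101011 | prev 000000 | push {1}
  [5] u=4 | in 000000 | out 001100 | ==
  [6] u=5 | in 010001 | out 100001 | prev 000000 | push {0}
  [7] u=6 | in 000000 | out 010111 | prev 010001 | push {3,5}
  [8] u=1 | in 101011 | out 111011 | prev 111001 | push {2}
  [9] u=0 | in 100001 | out 100001 | prev 000000 | push {}
  [10] u=3 | in 111111 | out 101011 | ==
  [11] u=5 | in 010111 | out 100001 | ==
  [12] u=2 | in 111011 | out 111110 | ==

Converged values:
  [0] 100001
  [1] 111011
  [2] 111110
  [3] 101011
  [4] 001100
  [5] 100001
  [6] 010111

12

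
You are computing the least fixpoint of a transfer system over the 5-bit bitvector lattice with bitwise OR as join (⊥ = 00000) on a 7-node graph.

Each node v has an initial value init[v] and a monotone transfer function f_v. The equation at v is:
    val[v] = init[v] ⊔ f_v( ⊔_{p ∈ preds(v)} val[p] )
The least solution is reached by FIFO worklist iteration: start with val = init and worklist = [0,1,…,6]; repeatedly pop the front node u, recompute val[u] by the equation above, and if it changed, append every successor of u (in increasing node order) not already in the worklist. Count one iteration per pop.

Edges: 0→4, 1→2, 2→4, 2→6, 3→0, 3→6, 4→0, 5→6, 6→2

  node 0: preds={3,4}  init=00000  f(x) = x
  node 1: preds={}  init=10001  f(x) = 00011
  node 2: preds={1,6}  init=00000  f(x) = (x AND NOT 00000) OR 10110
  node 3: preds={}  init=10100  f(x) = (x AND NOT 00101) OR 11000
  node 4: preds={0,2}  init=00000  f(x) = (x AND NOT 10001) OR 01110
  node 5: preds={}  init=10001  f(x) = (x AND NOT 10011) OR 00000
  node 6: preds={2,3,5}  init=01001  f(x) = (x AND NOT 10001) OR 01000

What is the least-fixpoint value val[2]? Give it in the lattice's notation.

11111

Worklist (10 pops):
  #1 pop 0: in=10100 → 10100 (was 00000); enqueue []
  #2 pop 1: in=00000 → 10011 (was 10001); enqueue []
  #3 pop 2: in=11011 → 11111 (was 00000); enqueue []
  #4 pop 3: in=00000 → 11100 (was 10100); enqueue [0]
  #5 pop 4: in=11111 → 01110 (was 00000); enqueue []
  #6 pop 5: in=00000 → 10001 (no change)
  #7 pop 6: in=11111 → 01111 (was 01001); enqueue [2]
  #8 pop 0: in=11110 → 11110 (was 10100); enqueue [4]
  #9 pop 2: in=11111 → 11111 (no change)
  #10 pop 4: in=11111 → 01110 (no change)

Fixpoint:
  val[0] = 11110
  val[1] = 10011
  val[2] = 11111
  val[3] = 11100
  val[4] = 01110
  val[5] = 10001
  val[6] = 01111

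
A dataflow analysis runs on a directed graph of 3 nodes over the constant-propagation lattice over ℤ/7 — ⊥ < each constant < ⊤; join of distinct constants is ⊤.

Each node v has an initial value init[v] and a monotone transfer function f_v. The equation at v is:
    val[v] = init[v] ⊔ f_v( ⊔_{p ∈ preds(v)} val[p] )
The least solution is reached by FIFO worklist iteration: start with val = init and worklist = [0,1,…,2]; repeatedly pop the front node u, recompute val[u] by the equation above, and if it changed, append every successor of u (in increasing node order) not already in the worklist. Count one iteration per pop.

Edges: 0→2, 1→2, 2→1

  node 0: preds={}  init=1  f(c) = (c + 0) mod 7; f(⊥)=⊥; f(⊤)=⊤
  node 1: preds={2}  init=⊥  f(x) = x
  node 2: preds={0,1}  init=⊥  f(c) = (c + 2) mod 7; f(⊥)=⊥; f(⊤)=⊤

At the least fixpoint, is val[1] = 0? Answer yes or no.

Trace (7 dequeues):
  [1] u=0 | in ⊥ | out 1 | ==
  [2] u=1 | in ⊥ | out ⊥ | ==
  [3] u=2 | in 1 | out 3 | prev ⊥ | push {1}
  [4] u=1 | in 3 | out 3 | prev ⊥ | push {2}
  [5] u=2 | in ⊤ | out ⊤ | prev 3 | push {1}
  [6] u=1 | in ⊤ | out ⊤ | prev 3 | push {2}
  [7] u=2 | in ⊤ | out ⊤ | ==

Converged values:
  [0] 1
  [1] ⊤
  [2] ⊤

no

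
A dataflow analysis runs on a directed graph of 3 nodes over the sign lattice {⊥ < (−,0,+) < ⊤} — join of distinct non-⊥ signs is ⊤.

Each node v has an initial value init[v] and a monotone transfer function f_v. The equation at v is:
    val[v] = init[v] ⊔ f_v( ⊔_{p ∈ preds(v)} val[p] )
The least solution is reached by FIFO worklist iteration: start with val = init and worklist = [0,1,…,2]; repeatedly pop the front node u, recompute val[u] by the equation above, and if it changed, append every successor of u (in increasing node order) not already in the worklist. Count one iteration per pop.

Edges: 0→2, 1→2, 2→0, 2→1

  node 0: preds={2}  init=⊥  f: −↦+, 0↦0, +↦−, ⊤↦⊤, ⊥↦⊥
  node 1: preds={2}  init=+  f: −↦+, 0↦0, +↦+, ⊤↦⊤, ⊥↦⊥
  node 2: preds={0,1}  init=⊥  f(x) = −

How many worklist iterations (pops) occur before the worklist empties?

Iteration log — 6 steps:
  step 1. node 0  ⊔preds=⊥  new=⊥  stable
  step 2. node 1  ⊔preds=⊥  new=+  stable
  step 3. node 2  ⊔preds=+  new=−  old=⊥  +wl: 0,1
  step 4. node 0  ⊔preds=−  new=+  old=⊥  +wl: 2
  step 5. node 1  ⊔preds=−  new=+  stable
  step 6. node 2  ⊔preds=+  new=−  stable

Least fixpoint reached:
  node 0: +
  node 1: +
  node 2: −

6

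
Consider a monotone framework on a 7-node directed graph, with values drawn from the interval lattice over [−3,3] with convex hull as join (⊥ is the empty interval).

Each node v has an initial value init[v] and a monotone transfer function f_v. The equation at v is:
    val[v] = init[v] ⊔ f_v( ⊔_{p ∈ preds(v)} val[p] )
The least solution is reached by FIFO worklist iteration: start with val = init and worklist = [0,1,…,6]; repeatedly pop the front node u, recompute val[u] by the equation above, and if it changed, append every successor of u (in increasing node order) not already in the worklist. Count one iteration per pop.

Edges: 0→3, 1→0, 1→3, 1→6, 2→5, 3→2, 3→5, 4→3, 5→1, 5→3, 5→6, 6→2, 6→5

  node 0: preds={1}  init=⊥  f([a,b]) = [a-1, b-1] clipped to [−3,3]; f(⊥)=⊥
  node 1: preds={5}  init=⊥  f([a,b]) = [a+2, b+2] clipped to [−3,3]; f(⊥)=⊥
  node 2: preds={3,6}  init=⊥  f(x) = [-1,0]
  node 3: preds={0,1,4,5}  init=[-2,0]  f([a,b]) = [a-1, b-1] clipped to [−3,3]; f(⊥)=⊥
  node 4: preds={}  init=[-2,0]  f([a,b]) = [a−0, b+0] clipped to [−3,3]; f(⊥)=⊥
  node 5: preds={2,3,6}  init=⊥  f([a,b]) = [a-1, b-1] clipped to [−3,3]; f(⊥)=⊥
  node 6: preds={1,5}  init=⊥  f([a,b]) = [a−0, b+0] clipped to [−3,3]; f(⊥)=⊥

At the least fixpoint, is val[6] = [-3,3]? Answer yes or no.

yes

Iteration log — 32 steps:
  step 1. node 0  ⊔preds=⊥  new=⊥  stable
  step 2. node 1  ⊔preds=⊥  new=⊥  stable
  step 3. node 2  ⊔preds=[-2,0]  new=[-1,0]  old=⊥  +wl: 
  step 4. node 3  ⊔preds=[-2,0]  new=[-3,0]  old=[-2,0]  +wl: 2
  step 5. node 4  ⊔preds=⊥  new=[-2,0]  stable
  step 6. node 5  ⊔preds=[-3,0]  new=[-3,-1]  old=⊥  +wl: 1,3
  step 7. node 6  ⊔preds=[-3,-1]  new=[-3,-1]  old=⊥  +wl: 5
  step 8. node 2  ⊔preds=[-3,0]  new=[-1,0]  stable
  step 9. node 1  ⊔preds=[-3,-1]  new=[-1,1]  old=⊥  +wl: 0,6
  step 10. node 3  ⊔preds=[-3,1]  new=[-3,0]  stable
  step 11. node 5  ⊔preds=[-3,0]  new=[-3,-1]  stable
  step 12. node 0  ⊔preds=[-1,1]  new=[-2,0]  old=⊥  +wl: 3
  step 13. node 6  ⊔preds=[-3,1]  new=[-3,1]  old=[-3,-1]  +wl: 2,5
  step 14. node 3  ⊔preds=[-3,1]  new=[-3,0]  stable
  step 15. node 2  ⊔preds=[-3,1]  new=[-1,0]  stable
  step 16. node 5  ⊔preds=[-3,1]  new=[-3,0]  old=[-3,-1]  +wl: 1,3,6
  step 17. node 1  ⊔preds=[-3,0]  new=[-1,2]  old=[-1,1]  +wl: 0
  step 18. node 3  ⊔preds=[-3,2]  new=[-3,1]  old=[-3,0]  +wl: 2,5
  step 19. node 6  ⊔preds=[-3,2]  new=[-3,2]  old=[-3,1]  +wl: 
  step 20. node 0  ⊔preds=[-1,2]  new=[-2,1]  old=[-2,0]  +wl: 3
  step 21. node 2  ⊔preds=[-3,2]  new=[-1,0]  stable
  step 22. node 5  ⊔preds=[-3,2]  new=[-3,1]  old=[-3,0]  +wl: 1,6
  step 23. node 3  ⊔preds=[-3,2]  new=[-3,1]  stable
  step 24. node 1  ⊔preds=[-3,1]  new=[-1,3]  old=[-1,2]  +wl: 0,3
  step 25. node 6  ⊔preds=[-3,3]  new=[-3,3]  old=[-3,2]  +wl: 2,5
  step 26. node 0  ⊔preds=[-1,3]  new=[-2,2]  old=[-2,1]  +wl: 
  step 27. node 3  ⊔preds=[-3,3]  new=[-3,2]  old=[-3,1]  +wl: 
  step 28. node 2  ⊔preds=[-3,3]  new=[-1,0]  stable
  step 29. node 5  ⊔preds=[-3,3]  new=[-3,2]  old=[-3,1]  +wl: 1,3,6
  step 30. node 1  ⊔preds=[-3,2]  new=[-1,3]  stable
  step 31. node 3  ⊔preds=[-3,3]  new=[-3,2]  stable
  step 32. node 6  ⊔preds=[-3,3]  new=[-3,3]  stable

Least fixpoint reached:
  node 0: [-2,2]
  node 1: [-1,3]
  node 2: [-1,0]
  node 3: [-3,2]
  node 4: [-2,0]
  node 5: [-3,2]
  node 6: [-3,3]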